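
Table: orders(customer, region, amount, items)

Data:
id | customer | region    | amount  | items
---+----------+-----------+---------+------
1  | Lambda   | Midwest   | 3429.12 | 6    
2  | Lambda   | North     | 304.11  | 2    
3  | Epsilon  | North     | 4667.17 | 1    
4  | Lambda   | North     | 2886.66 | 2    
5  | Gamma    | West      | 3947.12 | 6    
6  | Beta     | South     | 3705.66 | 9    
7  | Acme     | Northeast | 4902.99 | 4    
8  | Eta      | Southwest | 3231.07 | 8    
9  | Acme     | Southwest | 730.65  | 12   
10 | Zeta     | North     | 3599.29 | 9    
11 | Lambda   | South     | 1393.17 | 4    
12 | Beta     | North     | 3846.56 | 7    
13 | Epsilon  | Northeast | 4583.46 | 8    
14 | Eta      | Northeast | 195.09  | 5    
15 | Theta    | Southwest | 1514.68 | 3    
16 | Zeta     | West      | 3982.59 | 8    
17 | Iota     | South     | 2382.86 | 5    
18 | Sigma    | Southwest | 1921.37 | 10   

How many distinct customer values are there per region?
SELECT region, COUNT(DISTINCT customer)
FROM orders
GROUP BY region

Result:
  Midwest: 1 distinct
  North: 4 distinct
  Northeast: 3 distinct
  South: 3 distinct
  Southwest: 4 distinct
  West: 2 distinct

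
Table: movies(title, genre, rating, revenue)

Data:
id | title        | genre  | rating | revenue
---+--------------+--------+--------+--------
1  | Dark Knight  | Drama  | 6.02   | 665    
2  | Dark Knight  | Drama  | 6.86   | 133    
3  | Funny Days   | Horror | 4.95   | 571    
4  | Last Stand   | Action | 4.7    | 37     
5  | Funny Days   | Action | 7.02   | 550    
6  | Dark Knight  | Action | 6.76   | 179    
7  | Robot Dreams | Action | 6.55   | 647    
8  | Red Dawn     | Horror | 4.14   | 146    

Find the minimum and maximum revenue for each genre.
SELECT genre, MIN(revenue), MAX(revenue)
FROM movies
GROUP BY genre

Result:
  Action: min=37, max=647
  Drama: min=133, max=665
  Horror: min=146, max=571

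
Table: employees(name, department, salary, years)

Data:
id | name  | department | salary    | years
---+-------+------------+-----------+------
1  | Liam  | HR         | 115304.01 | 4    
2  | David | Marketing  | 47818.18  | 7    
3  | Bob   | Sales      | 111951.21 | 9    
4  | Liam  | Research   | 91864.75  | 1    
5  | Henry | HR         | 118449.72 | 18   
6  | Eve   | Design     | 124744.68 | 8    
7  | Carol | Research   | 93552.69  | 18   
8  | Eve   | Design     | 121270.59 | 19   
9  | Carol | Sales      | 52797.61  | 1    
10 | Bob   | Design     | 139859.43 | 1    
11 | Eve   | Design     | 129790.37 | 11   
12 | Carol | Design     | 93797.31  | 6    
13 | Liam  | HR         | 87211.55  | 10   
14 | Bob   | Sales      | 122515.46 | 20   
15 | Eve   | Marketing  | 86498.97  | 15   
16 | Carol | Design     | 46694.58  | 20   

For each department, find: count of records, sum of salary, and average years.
SELECT department,
       COUNT(*) as cnt,
       SUM(salary) as total_salary,
       AVG(years) as avg_years
FROM employees
GROUP BY department

Result:
  Design: 6 records, 656156.96 total salary, 10.83 avg years
  HR: 3 records, 320965.28 total salary, 10.67 avg years
  Marketing: 2 records, 134317.15 total salary, 11.00 avg years
  Research: 2 records, 185417.44 total salary, 9.50 avg years
  Sales: 3 records, 287264.28 total salary, 10.00 avg years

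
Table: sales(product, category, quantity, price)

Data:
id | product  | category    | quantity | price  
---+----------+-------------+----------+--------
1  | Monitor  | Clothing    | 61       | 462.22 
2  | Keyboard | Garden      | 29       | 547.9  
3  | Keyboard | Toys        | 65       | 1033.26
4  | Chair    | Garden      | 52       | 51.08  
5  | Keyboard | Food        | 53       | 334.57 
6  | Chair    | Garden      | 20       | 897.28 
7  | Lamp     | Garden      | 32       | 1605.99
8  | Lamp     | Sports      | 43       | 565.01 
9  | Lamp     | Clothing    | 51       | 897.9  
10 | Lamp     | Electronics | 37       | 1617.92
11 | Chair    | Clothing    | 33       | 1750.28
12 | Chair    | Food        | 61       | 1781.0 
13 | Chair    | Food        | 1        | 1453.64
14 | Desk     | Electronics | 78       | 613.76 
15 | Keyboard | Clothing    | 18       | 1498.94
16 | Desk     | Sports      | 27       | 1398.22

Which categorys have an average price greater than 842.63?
SELECT category, AVG(price)
FROM sales
GROUP BY category
HAVING AVG(price) > 842.63

Result:
  Clothing: avg=1152.34
  Electronics: avg=1115.84
  Food: avg=1189.74
  Sports: avg=981.62
  Toys: avg=1033.26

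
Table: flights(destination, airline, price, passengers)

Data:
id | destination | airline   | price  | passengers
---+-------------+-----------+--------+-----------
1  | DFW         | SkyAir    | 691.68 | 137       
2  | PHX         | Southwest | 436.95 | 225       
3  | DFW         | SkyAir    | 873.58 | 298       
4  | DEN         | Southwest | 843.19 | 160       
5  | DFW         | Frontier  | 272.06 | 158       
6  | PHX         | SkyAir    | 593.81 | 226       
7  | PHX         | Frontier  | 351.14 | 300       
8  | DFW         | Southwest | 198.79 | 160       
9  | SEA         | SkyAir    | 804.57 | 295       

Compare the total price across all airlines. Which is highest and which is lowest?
SELECT airline, SUM(price)
FROM flights
GROUP BY airline
ORDER BY SUM(price)

All groups:
  Frontier: 623.20
  Southwest: 1478.93
  SkyAir: 2963.64

Highest: SkyAir (2963.64)
Lowest: Frontier (623.20)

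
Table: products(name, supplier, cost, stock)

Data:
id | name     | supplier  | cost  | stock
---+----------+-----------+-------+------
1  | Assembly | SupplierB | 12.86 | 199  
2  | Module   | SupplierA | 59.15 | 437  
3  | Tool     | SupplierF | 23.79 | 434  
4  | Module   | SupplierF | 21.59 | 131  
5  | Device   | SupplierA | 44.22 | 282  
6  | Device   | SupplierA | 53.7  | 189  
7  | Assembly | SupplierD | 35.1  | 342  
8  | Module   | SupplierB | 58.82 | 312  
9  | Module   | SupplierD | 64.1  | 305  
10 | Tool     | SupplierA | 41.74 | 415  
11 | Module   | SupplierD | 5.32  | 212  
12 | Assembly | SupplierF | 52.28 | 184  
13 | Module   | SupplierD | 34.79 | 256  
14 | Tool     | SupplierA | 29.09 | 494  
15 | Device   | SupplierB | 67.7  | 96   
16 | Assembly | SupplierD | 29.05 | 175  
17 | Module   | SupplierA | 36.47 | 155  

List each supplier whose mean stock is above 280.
SELECT supplier, AVG(stock)
FROM products
GROUP BY supplier
HAVING AVG(stock) > 280

Result:
  SupplierA: avg=328.67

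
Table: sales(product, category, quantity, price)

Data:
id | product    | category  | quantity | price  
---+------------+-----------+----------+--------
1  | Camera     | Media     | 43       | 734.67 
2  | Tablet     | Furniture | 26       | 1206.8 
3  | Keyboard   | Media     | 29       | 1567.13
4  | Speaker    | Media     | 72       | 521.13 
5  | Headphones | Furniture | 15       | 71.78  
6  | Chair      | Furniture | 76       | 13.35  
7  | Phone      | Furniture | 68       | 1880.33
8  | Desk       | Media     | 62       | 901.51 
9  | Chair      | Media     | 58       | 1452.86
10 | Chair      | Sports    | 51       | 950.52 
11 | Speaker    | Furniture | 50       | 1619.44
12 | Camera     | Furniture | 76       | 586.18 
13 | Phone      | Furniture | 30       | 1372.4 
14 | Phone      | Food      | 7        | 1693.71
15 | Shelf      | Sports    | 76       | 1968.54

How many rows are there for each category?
SELECT category, COUNT(*) as count
FROM sales
GROUP BY category

Result:
  Food: 1
  Furniture: 7
  Media: 5
  Sports: 2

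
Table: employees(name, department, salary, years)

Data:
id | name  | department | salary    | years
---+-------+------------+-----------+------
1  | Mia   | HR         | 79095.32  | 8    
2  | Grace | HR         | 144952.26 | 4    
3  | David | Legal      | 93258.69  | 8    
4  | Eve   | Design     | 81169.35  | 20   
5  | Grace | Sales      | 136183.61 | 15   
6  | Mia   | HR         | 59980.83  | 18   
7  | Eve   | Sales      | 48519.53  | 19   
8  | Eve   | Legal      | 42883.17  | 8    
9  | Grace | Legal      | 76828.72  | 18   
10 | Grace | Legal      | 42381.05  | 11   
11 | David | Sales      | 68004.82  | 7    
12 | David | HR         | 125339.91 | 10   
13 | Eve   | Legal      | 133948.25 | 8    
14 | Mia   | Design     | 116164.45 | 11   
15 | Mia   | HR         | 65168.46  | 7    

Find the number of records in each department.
SELECT department, COUNT(*) as count
FROM employees
GROUP BY department

Result:
  Design: 2
  HR: 5
  Legal: 5
  Sales: 3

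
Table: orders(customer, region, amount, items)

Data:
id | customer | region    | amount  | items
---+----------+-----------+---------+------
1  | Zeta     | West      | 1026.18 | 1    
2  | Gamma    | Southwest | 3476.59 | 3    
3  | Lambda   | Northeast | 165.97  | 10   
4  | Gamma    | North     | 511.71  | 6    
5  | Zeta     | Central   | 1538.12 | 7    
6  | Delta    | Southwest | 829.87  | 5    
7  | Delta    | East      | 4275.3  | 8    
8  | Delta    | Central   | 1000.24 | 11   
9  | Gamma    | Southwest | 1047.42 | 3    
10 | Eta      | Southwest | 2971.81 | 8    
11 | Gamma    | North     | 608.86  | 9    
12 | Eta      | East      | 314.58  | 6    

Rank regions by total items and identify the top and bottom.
SELECT region, SUM(items)
FROM orders
GROUP BY region
ORDER BY SUM(items)

All groups:
  West: 1
  Northeast: 10
  East: 14
  North: 15
  Central: 18
  Southwest: 19

Highest: Southwest (19)
Lowest: West (1)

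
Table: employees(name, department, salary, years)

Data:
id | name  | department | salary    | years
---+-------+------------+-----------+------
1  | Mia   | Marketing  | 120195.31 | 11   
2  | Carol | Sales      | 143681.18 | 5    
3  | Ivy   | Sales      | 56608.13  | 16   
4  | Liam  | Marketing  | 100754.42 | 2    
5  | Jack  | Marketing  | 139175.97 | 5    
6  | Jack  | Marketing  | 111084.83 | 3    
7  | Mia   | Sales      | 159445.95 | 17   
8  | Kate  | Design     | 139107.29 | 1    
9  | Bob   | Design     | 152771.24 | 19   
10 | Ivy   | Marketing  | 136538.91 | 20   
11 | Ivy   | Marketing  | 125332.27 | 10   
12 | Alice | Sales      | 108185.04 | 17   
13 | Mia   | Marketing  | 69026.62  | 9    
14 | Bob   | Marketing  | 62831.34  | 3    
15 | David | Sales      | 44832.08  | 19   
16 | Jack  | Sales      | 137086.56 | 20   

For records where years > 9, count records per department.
SELECT department, COUNT(*)
FROM employees
WHERE years > 9
GROUP BY department

Note: WHERE filters rows before grouping.

Result:
  Design: 1
  Marketing: 3
  Sales: 5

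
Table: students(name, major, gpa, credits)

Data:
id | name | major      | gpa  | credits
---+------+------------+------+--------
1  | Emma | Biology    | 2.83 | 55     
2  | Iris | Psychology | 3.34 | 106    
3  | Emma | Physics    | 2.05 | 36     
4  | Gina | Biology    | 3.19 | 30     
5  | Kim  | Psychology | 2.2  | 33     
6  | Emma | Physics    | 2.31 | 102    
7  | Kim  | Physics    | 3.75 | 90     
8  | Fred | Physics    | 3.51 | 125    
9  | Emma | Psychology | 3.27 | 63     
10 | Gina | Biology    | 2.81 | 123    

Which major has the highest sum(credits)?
SELECT major, SUM(credits) as val
FROM students
GROUP BY major
ORDER BY val DESC
LIMIT 1

Result: Physics with sum(credits) = 353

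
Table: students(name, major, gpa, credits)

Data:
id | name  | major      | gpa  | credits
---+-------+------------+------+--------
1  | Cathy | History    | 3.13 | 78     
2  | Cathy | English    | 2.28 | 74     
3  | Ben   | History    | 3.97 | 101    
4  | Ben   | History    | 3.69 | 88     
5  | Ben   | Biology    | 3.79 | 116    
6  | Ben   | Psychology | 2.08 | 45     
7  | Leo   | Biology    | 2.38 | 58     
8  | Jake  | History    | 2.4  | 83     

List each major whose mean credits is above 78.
SELECT major, AVG(credits)
FROM students
GROUP BY major
HAVING AVG(credits) > 78

Result:
  Biology: avg=87.00
  History: avg=87.50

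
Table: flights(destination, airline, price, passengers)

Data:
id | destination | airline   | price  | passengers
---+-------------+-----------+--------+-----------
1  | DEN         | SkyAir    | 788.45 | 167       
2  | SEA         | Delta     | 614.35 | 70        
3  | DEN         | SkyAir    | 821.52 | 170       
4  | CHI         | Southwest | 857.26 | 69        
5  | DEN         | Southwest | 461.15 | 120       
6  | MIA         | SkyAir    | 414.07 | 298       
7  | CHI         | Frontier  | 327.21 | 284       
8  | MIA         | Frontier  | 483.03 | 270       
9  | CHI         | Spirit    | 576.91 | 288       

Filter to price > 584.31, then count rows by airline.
SELECT airline, COUNT(*)
FROM flights
WHERE price > 584.31
GROUP BY airline

Note: WHERE filters rows before grouping.

Result:
  Delta: 1
  SkyAir: 2
  Southwest: 1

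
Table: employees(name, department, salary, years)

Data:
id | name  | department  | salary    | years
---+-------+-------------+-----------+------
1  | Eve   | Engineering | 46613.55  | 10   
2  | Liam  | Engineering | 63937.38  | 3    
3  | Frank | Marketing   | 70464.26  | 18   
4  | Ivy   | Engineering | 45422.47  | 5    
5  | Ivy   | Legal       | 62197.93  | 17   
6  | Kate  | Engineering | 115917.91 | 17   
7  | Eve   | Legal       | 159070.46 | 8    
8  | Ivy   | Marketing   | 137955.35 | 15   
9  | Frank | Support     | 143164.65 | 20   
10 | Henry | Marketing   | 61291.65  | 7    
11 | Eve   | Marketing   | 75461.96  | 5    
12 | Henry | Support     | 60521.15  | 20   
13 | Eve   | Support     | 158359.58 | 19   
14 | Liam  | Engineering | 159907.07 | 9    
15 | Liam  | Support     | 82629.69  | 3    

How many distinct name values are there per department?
SELECT department, COUNT(DISTINCT name)
FROM employees
GROUP BY department

Result:
  Engineering: 4 distinct
  Legal: 2 distinct
  Marketing: 4 distinct
  Support: 4 distinct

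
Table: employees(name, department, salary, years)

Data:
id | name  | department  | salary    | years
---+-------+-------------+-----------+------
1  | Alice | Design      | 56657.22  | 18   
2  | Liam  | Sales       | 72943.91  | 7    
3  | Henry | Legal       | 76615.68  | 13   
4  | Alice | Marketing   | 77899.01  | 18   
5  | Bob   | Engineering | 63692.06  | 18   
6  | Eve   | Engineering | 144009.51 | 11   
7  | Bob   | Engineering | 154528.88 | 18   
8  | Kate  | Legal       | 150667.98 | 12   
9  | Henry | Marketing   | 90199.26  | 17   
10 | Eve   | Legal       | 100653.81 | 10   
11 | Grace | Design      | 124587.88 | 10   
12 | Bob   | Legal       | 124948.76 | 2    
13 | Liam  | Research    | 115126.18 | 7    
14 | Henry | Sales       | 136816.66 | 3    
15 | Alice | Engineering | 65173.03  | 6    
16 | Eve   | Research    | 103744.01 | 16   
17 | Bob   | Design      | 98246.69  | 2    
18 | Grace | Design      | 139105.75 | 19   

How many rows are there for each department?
SELECT department, COUNT(*) as count
FROM employees
GROUP BY department

Result:
  Design: 4
  Engineering: 4
  Legal: 4
  Marketing: 2
  Research: 2
  Sales: 2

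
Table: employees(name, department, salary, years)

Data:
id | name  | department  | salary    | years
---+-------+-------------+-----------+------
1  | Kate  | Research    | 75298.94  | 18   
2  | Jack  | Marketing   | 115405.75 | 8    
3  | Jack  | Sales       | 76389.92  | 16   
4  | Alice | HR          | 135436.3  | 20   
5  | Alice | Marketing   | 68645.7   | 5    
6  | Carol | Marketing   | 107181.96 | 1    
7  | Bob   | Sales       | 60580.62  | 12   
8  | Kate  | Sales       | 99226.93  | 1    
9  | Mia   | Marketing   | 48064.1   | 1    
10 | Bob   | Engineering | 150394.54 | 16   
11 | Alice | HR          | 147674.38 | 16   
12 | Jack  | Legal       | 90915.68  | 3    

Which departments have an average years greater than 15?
SELECT department, AVG(years)
FROM employees
GROUP BY department
HAVING AVG(years) > 15

Result:
  Engineering: avg=16.00
  HR: avg=18.00
  Research: avg=18.00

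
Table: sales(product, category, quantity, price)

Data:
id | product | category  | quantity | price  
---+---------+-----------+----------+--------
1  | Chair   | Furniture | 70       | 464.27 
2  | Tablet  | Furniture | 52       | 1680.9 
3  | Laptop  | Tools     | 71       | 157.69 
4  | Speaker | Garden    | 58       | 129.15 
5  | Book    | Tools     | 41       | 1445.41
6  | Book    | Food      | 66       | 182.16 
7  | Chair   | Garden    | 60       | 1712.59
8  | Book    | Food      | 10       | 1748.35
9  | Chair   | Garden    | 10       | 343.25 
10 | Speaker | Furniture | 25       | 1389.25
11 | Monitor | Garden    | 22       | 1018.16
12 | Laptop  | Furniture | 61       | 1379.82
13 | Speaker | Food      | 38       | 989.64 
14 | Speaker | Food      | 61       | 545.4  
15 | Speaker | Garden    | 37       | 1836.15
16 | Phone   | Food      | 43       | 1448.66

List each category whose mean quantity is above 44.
SELECT category, AVG(quantity)
FROM sales
GROUP BY category
HAVING AVG(quantity) > 44

Result:
  Furniture: avg=52.00
  Tools: avg=56.00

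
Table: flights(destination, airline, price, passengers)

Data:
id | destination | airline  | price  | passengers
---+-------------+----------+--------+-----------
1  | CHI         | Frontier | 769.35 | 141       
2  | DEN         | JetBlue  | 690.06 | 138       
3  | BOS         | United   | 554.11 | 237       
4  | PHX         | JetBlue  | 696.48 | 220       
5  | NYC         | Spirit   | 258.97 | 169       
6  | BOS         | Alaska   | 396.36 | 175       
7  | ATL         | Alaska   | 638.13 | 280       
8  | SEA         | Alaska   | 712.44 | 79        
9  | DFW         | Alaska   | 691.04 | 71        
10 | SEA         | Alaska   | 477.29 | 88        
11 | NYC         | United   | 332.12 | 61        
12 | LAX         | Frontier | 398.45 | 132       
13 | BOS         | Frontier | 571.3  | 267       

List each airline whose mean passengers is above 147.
SELECT airline, AVG(passengers)
FROM flights
GROUP BY airline
HAVING AVG(passengers) > 147

Result:
  Frontier: avg=180.00
  JetBlue: avg=179.00
  Spirit: avg=169.00
  United: avg=149.00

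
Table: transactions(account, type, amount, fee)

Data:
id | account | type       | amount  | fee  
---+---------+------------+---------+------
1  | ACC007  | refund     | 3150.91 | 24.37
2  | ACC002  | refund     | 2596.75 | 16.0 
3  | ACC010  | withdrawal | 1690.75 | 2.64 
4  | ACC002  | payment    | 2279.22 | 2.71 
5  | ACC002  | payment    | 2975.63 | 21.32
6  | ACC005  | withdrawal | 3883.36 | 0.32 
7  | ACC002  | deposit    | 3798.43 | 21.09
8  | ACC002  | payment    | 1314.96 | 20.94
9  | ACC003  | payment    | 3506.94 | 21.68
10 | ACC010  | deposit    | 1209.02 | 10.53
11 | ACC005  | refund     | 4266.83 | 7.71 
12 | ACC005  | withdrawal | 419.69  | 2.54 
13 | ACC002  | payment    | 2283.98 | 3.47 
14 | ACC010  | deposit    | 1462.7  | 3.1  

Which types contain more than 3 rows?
SELECT type, COUNT(*) as cnt
FROM transactions
GROUP BY type
HAVING COUNT(*) > 3

Result:
  payment: 5

Note: HAVING filters groups after aggregation, WHERE filters rows before.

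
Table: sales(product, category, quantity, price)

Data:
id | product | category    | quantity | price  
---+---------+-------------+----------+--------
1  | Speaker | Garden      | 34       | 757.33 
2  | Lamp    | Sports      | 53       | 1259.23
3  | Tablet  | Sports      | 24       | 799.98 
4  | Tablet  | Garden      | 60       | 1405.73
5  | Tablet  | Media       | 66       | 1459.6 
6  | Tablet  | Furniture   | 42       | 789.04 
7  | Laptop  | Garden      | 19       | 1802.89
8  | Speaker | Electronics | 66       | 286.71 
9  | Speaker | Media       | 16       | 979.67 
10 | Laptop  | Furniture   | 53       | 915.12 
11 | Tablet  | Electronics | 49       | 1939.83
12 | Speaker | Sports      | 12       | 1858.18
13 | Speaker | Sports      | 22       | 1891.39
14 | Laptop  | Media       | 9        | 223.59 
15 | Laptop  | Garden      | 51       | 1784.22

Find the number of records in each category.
SELECT category, COUNT(*) as count
FROM sales
GROUP BY category

Result:
  Electronics: 2
  Furniture: 2
  Garden: 4
  Media: 3
  Sports: 4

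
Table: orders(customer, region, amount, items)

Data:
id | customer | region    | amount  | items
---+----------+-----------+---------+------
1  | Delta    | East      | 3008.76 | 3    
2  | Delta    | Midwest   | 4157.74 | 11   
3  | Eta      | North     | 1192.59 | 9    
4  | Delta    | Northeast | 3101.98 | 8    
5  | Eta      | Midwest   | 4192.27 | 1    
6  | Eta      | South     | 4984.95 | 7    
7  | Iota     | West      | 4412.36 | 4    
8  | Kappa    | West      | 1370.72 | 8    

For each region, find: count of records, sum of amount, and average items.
SELECT region,
       COUNT(*) as cnt,
       SUM(amount) as total_amount,
       AVG(items) as avg_items
FROM orders
GROUP BY region

Result:
  East: 1 records, 3008.76 total amount, 3.00 avg items
  Midwest: 2 records, 8350.01 total amount, 6.00 avg items
  North: 1 records, 1192.59 total amount, 9.00 avg items
  Northeast: 1 records, 3101.98 total amount, 8.00 avg items
  South: 1 records, 4984.95 total amount, 7.00 avg items
  West: 2 records, 5783.08 total amount, 6.00 avg items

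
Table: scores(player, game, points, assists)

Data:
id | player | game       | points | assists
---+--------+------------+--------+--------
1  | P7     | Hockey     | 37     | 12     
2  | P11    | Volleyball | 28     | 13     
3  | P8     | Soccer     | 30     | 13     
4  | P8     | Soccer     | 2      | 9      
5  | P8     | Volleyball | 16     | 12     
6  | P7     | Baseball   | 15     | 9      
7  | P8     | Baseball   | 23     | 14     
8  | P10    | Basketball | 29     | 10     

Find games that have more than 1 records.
SELECT game, COUNT(*) as cnt
FROM scores
GROUP BY game
HAVING COUNT(*) > 1

Result:
  Baseball: 2
  Soccer: 2
  Volleyball: 2

Note: HAVING filters groups after aggregation, WHERE filters rows before.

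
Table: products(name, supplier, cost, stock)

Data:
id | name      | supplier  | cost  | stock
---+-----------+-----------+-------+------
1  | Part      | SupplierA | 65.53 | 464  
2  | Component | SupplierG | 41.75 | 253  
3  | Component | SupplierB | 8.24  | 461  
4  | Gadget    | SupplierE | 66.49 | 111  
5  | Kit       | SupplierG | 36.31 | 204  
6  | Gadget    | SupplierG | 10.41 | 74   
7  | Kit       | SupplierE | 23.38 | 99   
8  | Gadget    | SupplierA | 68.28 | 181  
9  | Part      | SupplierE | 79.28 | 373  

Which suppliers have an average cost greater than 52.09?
SELECT supplier, AVG(cost)
FROM products
GROUP BY supplier
HAVING AVG(cost) > 52.09

Result:
  SupplierA: avg=66.91
  SupplierE: avg=56.38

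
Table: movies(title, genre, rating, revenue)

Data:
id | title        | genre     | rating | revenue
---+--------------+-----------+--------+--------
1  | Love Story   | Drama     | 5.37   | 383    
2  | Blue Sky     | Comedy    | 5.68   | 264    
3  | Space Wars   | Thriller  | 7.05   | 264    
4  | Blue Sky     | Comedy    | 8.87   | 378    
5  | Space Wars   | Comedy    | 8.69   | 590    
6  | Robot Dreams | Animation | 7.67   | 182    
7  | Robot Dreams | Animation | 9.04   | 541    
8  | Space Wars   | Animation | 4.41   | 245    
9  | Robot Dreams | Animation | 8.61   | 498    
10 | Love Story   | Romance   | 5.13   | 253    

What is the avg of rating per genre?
SELECT genre, AVG(rating) as result
FROM movies
GROUP BY genre

Result:
  Animation: 7.43
  Comedy: 7.75
  Drama: 5.37
  Romance: 5.13
  Thriller: 7.05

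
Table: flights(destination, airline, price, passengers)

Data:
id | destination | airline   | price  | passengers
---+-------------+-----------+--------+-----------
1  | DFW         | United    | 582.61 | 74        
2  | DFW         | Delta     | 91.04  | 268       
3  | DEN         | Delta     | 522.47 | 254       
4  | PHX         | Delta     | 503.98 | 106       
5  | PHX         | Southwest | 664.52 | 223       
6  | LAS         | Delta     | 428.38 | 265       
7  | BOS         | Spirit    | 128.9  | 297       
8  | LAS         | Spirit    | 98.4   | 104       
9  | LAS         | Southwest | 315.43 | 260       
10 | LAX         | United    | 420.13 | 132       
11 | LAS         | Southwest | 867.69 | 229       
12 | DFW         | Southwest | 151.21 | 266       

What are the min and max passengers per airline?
SELECT airline, MIN(passengers), MAX(passengers)
FROM flights
GROUP BY airline

Result:
  Delta: min=106, max=268
  Southwest: min=223, max=266
  Spirit: min=104, max=297
  United: min=74, max=132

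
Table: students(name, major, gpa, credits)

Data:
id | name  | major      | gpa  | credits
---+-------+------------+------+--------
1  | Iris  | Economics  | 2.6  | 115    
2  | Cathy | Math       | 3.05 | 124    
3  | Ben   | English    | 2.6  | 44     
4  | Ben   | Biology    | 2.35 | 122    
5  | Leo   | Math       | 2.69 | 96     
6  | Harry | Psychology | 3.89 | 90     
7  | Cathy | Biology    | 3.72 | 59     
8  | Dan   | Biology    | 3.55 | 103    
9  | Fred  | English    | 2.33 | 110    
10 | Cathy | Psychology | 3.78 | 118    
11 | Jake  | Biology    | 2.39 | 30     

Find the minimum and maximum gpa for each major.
SELECT major, MIN(gpa), MAX(gpa)
FROM students
GROUP BY major

Result:
  Biology: min=2.35, max=3.72
  Economics: min=2.60, max=2.60
  English: min=2.33, max=2.60
  Math: min=2.69, max=3.05
  Psychology: min=3.78, max=3.89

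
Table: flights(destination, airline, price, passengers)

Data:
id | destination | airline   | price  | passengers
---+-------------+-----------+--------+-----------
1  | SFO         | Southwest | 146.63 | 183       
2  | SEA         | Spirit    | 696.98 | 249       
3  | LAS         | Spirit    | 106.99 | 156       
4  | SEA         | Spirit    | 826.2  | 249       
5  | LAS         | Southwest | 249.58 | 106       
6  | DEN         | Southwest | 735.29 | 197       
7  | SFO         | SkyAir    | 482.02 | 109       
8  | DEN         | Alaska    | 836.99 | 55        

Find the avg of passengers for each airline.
SELECT airline, AVG(passengers) as result
FROM flights
GROUP BY airline

Result:
  Alaska: 55.00
  SkyAir: 109.00
  Southwest: 162.00
  Spirit: 218.00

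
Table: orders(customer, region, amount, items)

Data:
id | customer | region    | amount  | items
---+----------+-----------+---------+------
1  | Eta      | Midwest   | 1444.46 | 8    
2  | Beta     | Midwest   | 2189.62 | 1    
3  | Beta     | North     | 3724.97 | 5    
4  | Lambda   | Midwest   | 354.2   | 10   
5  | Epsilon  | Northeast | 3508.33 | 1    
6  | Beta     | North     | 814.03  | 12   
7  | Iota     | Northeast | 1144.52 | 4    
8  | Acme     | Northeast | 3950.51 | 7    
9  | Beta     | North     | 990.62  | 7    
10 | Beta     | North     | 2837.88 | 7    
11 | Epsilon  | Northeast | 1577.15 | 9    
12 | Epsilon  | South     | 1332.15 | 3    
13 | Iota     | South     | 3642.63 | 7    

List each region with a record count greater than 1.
SELECT region, COUNT(*) as cnt
FROM orders
GROUP BY region
HAVING COUNT(*) > 1

Result:
  Midwest: 3
  North: 4
  Northeast: 4
  South: 2

Note: HAVING filters groups after aggregation, WHERE filters rows before.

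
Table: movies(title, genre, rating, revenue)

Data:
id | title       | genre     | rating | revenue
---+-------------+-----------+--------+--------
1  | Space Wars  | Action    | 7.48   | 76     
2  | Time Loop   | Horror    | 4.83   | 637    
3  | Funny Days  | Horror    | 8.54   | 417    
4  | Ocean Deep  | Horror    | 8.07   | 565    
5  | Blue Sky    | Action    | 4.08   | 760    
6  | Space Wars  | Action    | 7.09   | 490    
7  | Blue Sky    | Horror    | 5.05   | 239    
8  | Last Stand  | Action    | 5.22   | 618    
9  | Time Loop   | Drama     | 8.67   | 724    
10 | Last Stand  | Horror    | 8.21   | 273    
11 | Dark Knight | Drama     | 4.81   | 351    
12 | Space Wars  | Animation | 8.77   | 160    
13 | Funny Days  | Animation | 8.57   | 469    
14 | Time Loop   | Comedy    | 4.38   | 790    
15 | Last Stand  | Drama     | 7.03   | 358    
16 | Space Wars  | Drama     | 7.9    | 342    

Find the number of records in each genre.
SELECT genre, COUNT(*) as count
FROM movies
GROUP BY genre

Result:
  Action: 4
  Animation: 2
  Comedy: 1
  Drama: 4
  Horror: 5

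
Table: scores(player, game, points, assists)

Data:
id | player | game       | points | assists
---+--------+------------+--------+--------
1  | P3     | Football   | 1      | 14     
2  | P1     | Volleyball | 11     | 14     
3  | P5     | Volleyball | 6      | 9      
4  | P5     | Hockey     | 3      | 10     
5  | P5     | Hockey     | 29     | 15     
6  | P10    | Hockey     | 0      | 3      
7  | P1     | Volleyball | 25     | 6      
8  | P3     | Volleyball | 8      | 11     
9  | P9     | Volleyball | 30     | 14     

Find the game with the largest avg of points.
SELECT game, AVG(points) as val
FROM scores
GROUP BY game
ORDER BY val DESC
LIMIT 1

Result: Volleyball with avg(points) = 16.00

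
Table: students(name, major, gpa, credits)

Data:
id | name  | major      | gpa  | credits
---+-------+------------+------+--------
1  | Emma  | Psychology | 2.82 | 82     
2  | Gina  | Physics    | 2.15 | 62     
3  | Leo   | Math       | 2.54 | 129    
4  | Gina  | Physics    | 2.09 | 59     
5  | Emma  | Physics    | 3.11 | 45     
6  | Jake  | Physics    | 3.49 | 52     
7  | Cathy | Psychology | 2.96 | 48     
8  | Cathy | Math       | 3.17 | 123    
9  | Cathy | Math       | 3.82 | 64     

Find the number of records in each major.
SELECT major, COUNT(*) as count
FROM students
GROUP BY major

Result:
  Math: 3
  Physics: 4
  Psychology: 2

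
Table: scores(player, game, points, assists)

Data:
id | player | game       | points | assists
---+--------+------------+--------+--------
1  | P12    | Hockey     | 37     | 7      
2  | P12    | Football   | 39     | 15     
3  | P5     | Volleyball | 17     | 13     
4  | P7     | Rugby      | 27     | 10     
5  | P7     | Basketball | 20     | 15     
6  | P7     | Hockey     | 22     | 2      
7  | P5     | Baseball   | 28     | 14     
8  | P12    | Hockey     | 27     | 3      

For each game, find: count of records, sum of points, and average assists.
SELECT game,
       COUNT(*) as cnt,
       SUM(points) as total_points,
       AVG(assists) as avg_assists
FROM scores
GROUP BY game

Result:
  Baseball: 1 records, 28 total points, 14.00 avg assists
  Basketball: 1 records, 20 total points, 15.00 avg assists
  Football: 1 records, 39 total points, 15.00 avg assists
  Hockey: 3 records, 86 total points, 4.00 avg assists
  Rugby: 1 records, 27 total points, 10.00 avg assists
  Volleyball: 1 records, 17 total points, 13.00 avg assists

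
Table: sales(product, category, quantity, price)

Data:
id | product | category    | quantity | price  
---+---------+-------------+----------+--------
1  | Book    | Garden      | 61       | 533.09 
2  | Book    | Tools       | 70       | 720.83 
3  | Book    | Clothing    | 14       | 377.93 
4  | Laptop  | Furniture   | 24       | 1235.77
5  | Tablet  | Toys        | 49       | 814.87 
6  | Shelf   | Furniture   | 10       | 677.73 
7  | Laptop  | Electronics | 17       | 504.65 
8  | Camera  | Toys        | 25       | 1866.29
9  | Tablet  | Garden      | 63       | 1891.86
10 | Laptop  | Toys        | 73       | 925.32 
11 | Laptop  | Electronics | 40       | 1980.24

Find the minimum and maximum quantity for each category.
SELECT category, MIN(quantity), MAX(quantity)
FROM sales
GROUP BY category

Result:
  Clothing: min=14, max=14
  Electronics: min=17, max=40
  Furniture: min=10, max=24
  Garden: min=61, max=63
  Tools: min=70, max=70
  Toys: min=25, max=73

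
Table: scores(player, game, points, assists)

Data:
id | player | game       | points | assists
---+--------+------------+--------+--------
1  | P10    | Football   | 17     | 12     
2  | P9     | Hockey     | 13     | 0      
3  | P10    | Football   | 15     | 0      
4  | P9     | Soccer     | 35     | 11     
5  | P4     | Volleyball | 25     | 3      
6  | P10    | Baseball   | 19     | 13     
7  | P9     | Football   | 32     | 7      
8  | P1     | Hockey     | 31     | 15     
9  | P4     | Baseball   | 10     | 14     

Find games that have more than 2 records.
SELECT game, COUNT(*) as cnt
FROM scores
GROUP BY game
HAVING COUNT(*) > 2

Result:
  Football: 3

Note: HAVING filters groups after aggregation, WHERE filters rows before.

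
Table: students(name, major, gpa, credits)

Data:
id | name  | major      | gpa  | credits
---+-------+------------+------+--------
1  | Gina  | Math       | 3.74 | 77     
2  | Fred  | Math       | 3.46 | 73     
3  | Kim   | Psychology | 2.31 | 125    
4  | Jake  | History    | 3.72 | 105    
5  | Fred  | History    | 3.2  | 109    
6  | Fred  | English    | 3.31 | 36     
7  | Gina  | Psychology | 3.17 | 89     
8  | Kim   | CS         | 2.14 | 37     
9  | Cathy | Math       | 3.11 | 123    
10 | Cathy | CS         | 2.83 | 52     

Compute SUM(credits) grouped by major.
SELECT major, SUM(credits) as result
FROM students
GROUP BY major

Result:
  CS: 89
  English: 36
  History: 214
  Math: 273
  Psychology: 214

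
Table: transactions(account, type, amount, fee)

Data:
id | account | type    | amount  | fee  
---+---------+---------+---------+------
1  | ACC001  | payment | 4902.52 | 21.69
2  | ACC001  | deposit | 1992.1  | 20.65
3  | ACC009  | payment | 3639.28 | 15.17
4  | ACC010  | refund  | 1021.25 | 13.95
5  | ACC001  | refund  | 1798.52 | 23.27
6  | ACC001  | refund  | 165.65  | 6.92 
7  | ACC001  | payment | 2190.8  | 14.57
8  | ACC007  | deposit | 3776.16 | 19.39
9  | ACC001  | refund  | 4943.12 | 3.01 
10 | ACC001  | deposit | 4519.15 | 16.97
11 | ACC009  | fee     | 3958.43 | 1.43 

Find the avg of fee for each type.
SELECT type, AVG(fee) as result
FROM transactions
GROUP BY type

Result:
  deposit: 19.00
  fee: 1.43
  payment: 17.14
  refund: 11.79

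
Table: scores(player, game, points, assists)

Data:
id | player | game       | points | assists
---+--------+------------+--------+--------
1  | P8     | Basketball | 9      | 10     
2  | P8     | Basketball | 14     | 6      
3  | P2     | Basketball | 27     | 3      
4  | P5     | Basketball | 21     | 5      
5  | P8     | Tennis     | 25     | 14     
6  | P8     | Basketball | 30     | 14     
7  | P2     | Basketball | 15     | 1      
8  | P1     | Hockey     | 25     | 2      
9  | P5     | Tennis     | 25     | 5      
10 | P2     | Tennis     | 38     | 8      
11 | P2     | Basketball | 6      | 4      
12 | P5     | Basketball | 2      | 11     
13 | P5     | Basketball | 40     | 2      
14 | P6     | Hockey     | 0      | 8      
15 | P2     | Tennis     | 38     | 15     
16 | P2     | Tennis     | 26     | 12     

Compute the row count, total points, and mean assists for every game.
SELECT game,
       COUNT(*) as cnt,
       SUM(points) as total_points,
       AVG(assists) as avg_assists
FROM scores
GROUP BY game

Result:
  Basketball: 9 records, 164 total points, 6.22 avg assists
  Hockey: 2 records, 25 total points, 5.00 avg assists
  Tennis: 5 records, 152 total points, 10.80 avg assists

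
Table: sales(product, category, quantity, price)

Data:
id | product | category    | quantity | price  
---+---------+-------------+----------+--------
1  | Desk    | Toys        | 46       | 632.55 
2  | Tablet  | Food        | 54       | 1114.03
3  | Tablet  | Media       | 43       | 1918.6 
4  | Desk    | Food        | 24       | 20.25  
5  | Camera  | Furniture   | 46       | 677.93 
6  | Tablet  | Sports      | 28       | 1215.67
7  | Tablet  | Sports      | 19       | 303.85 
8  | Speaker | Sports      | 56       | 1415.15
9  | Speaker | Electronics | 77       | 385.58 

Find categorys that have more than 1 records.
SELECT category, COUNT(*) as cnt
FROM sales
GROUP BY category
HAVING COUNT(*) > 1

Result:
  Food: 2
  Sports: 3

Note: HAVING filters groups after aggregation, WHERE filters rows before.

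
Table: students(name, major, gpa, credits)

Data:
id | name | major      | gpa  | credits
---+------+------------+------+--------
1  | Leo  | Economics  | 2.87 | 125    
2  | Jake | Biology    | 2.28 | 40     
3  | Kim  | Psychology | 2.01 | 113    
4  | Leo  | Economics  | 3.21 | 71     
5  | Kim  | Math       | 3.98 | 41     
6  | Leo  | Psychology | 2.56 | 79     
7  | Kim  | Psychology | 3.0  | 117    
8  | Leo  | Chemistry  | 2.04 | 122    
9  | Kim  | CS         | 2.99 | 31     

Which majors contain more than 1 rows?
SELECT major, COUNT(*) as cnt
FROM students
GROUP BY major
HAVING COUNT(*) > 1

Result:
  Economics: 2
  Psychology: 3

Note: HAVING filters groups after aggregation, WHERE filters rows before.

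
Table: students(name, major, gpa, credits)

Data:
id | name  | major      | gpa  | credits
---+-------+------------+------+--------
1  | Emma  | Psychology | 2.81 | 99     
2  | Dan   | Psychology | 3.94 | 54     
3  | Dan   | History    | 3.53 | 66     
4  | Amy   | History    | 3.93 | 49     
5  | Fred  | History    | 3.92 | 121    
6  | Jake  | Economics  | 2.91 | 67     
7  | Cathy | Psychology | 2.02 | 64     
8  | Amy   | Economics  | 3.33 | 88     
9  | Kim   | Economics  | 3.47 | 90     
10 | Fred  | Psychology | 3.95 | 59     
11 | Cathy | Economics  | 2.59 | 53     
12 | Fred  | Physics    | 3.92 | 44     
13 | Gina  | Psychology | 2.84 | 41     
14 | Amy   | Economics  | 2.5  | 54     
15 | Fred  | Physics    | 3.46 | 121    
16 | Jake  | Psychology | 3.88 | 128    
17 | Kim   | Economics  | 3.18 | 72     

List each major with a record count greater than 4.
SELECT major, COUNT(*) as cnt
FROM students
GROUP BY major
HAVING COUNT(*) > 4

Result:
  Economics: 6
  Psychology: 6

Note: HAVING filters groups after aggregation, WHERE filters rows before.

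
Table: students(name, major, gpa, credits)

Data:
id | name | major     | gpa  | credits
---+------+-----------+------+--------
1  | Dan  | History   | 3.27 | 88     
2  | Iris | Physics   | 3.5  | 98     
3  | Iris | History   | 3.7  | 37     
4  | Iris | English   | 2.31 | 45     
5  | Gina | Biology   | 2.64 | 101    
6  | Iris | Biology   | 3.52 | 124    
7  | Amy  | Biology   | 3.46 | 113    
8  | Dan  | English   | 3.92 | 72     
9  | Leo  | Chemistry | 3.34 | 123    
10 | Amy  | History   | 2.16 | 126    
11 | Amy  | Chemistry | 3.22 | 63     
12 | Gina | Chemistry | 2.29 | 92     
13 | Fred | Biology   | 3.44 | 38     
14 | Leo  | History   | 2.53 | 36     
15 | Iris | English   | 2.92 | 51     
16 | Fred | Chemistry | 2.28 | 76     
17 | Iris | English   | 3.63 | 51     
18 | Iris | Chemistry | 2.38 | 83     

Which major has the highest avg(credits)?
SELECT major, AVG(credits) as val
FROM students
GROUP BY major
ORDER BY val DESC
LIMIT 1

Result: Physics with avg(credits) = 98.00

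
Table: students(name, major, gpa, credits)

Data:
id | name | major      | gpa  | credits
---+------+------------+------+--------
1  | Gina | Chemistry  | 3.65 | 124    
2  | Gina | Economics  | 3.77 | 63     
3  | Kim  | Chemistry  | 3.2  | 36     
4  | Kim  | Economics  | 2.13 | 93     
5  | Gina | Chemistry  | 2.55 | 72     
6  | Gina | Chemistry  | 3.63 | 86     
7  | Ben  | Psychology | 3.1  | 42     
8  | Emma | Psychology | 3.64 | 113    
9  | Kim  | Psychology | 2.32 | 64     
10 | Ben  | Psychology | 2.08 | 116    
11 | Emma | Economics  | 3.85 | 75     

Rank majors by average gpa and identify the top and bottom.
SELECT major, AVG(gpa)
FROM students
GROUP BY major
ORDER BY AVG(gpa)

All groups:
  Psychology: 2.79
  Economics: 3.25
  Chemistry: 3.26

Highest: Chemistry (3.26)
Lowest: Psychology (2.79)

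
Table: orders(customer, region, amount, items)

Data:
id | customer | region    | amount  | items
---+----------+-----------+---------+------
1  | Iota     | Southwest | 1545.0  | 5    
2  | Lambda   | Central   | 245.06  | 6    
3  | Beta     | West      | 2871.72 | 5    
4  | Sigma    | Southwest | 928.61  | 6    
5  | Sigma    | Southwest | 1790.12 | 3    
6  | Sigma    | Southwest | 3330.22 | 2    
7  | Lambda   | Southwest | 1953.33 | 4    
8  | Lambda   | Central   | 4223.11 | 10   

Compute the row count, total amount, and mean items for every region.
SELECT region,
       COUNT(*) as cnt,
       SUM(amount) as total_amount,
       AVG(items) as avg_items
FROM orders
GROUP BY region

Result:
  Central: 2 records, 4468.17 total amount, 8.00 avg items
  Southwest: 5 records, 9547.28 total amount, 4.00 avg items
  West: 1 records, 2871.72 total amount, 5.00 avg items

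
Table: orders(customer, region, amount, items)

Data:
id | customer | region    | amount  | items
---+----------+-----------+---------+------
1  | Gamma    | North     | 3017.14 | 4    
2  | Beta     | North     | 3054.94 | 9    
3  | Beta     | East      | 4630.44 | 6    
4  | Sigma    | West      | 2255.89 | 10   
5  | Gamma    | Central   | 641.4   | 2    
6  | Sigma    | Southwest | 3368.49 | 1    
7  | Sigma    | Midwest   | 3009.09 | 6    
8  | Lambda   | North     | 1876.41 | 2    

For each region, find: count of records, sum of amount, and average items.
SELECT region,
       COUNT(*) as cnt,
       SUM(amount) as total_amount,
       AVG(items) as avg_items
FROM orders
GROUP BY region

Result:
  Central: 1 records, 641.40 total amount, 2.00 avg items
  East: 1 records, 4630.44 total amount, 6.00 avg items
  Midwest: 1 records, 3009.09 total amount, 6.00 avg items
  North: 3 records, 7948.49 total amount, 5.00 avg items
  Southwest: 1 records, 3368.49 total amount, 1.00 avg items
  West: 1 records, 2255.89 total amount, 10.00 avg items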